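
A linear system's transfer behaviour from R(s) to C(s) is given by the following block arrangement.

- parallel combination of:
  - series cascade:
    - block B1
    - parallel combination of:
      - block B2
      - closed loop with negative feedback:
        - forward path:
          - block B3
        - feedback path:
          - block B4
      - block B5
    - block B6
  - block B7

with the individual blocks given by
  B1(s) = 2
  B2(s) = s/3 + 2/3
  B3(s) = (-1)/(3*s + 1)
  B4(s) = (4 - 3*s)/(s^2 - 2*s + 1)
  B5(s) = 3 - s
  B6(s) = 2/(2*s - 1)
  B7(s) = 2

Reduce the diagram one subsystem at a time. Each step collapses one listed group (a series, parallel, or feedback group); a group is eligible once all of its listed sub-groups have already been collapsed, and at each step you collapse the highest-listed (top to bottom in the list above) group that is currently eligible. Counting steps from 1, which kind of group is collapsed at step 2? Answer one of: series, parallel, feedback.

The answer is parallel.

Reasoning:
Step 1 - feedback reduction of B3, B4
Step 2 - reduce the parallel group B2, [B3/(1+B3*B4)], B5
Step 3 - multiply B1, (B2+[B3/(1+B3*B4)]+B5), B6 (series)
Step 4 - add (B1*(B2+[B3/(1+B3*B4)]+B5)*B6), B7 (parallel)
Step 2: parallel.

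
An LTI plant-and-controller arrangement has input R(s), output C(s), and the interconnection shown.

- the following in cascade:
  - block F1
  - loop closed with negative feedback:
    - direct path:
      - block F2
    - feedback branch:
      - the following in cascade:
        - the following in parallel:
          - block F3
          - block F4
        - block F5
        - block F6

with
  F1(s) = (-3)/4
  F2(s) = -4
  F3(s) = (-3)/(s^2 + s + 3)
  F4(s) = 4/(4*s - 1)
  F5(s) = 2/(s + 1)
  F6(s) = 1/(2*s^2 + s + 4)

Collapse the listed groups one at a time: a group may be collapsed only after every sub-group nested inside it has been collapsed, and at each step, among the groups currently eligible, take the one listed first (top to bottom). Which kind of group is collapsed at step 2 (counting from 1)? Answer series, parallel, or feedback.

Reducing step by step:

(1) combine F3, F4 in parallel
(2) multiply (F3+F4), F5, F6 (series)
(3) close the feedback loop around F2, ((F3+F4)*F5*F6)
(4) combine F1, [F2/(1+F2*((F3+F4)*F5*F6))] in series
So the answer for step 2 is series.

Answer: series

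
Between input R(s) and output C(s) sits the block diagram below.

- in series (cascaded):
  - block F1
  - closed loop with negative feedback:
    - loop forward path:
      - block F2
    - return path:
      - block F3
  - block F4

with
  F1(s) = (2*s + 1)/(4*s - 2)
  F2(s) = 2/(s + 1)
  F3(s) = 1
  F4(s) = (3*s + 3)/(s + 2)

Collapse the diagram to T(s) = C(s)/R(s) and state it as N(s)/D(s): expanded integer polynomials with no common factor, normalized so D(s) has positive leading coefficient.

Step 1 - apply the feedback formula to F2, F3 = 2/(s + 3)
Step 2 - multiply F1, [F2/(1+F2*F3)], F4 (series), which is the overall transfer function T(s) = C(s)/R(s) in lowest terms

Final answer: (6*s^2 + 9*s + 3)/(2*s^3 + 9*s^2 + 7*s - 6)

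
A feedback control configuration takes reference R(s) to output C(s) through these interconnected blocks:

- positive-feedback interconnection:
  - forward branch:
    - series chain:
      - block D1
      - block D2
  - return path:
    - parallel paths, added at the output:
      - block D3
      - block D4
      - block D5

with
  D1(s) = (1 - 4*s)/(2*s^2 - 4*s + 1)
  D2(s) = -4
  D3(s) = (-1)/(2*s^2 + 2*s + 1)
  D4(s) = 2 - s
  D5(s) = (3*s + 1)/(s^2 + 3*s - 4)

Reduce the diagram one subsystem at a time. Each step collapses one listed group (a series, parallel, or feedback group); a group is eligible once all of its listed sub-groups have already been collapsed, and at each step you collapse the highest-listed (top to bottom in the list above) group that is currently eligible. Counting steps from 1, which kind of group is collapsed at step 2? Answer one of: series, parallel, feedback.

Reducing step by step:

(1) multiply D1, D2 (series)
(2) add D3, D4, D5 (parallel)
(3) collapse the loop ((D1*D2) forward, (D3+D4+D5) return)
The group at step 2 is a parallel group.

Answer: parallel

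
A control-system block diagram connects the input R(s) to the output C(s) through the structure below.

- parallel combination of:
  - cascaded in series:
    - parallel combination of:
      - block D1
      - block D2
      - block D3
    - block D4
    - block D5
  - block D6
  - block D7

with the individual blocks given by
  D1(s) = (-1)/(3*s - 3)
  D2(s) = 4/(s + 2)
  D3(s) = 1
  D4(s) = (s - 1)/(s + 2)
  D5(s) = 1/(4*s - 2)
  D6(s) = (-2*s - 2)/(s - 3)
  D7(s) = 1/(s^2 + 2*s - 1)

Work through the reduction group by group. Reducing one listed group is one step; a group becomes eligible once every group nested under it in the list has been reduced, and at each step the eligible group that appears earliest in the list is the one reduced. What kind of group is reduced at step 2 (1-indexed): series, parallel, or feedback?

(1) sum the parallel branches D1, D2, D3
(2) cascade (D1+D2+D3), D4, D5
(3) sum the parallel branches ((D1+D2+D3)*D4*D5), D6, D7
At step 2 the group reduced is series.

Answer: series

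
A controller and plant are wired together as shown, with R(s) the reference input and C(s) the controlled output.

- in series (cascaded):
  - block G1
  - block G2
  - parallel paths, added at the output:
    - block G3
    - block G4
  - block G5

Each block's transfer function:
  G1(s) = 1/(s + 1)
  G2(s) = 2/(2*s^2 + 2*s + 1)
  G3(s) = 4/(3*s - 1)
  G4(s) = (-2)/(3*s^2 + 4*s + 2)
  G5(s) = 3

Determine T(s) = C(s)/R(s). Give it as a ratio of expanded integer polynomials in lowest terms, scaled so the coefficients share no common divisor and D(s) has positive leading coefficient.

Reducing step by step:

1. sum the parallel branches G3, G4 gives (12*s^2 + 10*s + 10)/(9*s^3 + 9*s^2 + 2*s - 2)
2. multiply G1, G2, (G3+G4), G5 (series), which is the overall transfer function T(s) = C(s)/R(s) in lowest terms

Answer: (72*s^2 + 60*s + 60)/(18*s^6 + 54*s^5 + 67*s^4 + 40*s^3 + 7*s^2 - 4*s - 2)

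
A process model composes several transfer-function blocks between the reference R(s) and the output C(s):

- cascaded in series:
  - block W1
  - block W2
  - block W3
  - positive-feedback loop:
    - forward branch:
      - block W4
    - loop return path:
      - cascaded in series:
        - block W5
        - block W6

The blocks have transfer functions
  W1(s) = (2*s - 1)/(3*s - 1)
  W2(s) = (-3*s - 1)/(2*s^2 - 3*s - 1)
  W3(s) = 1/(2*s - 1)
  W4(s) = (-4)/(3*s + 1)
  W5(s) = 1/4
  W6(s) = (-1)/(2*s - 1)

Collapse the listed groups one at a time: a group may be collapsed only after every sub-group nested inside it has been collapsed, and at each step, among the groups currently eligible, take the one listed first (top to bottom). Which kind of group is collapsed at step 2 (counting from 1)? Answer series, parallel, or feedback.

Step 1. cascade W5, W6
Step 2. close the feedback loop around W4, (W5*W6)
Step 3. reduce the series chain W1, W2, W3, [W4/(1-W4*(W5*W6))]
So the answer for step 2 is feedback.

Answer: feedback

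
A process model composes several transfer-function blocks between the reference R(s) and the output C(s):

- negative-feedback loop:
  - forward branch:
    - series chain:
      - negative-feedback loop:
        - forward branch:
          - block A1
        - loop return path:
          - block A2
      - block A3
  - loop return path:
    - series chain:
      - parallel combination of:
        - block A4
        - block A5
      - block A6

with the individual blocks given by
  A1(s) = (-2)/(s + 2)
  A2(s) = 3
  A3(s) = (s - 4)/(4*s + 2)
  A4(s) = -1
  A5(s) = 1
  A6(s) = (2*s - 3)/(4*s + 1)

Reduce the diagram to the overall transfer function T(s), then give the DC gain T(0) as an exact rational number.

The answer is -1.

Reasoning:
(1) close the feedback loop around A1, A2 = (-2)/(s - 4)
(2) reduce the series chain [A1/(1+A1*A2)], A3 = (-1)/(2*s + 1)
(3) combine A4, A5 in parallel = 0
(4) cascade (A4+A5), A6 = 0
(5) reduce the feedback loop with forward ([A1/(1+A1*A2)]*A3) and return ((A4+A5)*A6) = (-1)/(2*s + 1)
The step-5 result is T(s). Setting s = 0: T(0) = -1/1 = -1.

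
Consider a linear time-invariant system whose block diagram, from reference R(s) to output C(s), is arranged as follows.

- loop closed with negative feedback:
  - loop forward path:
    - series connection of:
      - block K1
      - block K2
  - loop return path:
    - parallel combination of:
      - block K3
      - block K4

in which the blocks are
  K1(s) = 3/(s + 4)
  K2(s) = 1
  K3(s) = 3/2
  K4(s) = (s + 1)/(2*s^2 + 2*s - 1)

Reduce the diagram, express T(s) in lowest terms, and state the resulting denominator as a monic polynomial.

The answer is s^3 + 19*s^2/2 + 19*s/2 - 11/4.

Reasoning:
Step 1 - multiply K1, K2 (series): 3/(s + 4)
Step 2 - parallel reduction of K3, K4: (6*s^2 + 8*s - 1)/(4*s^2 + 4*s - 2)
Step 3 - feedback reduction of (K1*K2), (K3+K4): (12*s^2 + 12*s - 6)/(4*s^3 + 38*s^2 + 38*s - 11)
T(s) is the step-3 result (common factors already cancelled). Leading coefficient of the denominator: 4. Divide through by 4 for the monic polynomial.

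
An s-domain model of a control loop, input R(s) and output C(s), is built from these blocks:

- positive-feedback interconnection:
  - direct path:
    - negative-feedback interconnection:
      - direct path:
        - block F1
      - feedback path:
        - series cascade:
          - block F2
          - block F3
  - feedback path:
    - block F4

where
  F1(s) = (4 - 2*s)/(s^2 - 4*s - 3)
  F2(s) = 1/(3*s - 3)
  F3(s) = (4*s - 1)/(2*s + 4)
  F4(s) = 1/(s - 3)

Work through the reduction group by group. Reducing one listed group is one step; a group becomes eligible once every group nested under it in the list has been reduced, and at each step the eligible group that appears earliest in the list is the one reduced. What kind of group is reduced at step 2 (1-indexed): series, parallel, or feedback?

Answer: feedback

Working:
[1] combine F2, F3 in series
[2] reduce the feedback loop with forward F1 and return (F2*F3)
[3] feedback reduction of [F1/(1+F1*(F2*F3))], F4
So the answer for step 2 is feedback.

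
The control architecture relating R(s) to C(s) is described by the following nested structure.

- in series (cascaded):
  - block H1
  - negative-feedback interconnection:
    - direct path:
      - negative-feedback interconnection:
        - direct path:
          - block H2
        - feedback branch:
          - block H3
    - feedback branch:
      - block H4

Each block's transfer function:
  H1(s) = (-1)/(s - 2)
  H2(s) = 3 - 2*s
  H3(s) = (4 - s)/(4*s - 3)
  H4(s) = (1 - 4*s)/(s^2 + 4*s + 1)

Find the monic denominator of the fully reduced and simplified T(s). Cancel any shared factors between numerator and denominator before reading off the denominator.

[1] feedback reduction of H2, H3; result (-8*s^2 + 18*s - 9)/(2*s^2 - 7*s + 9)
[2] reduce the feedback loop with forward [H2/(1+H2*H3)] and return H4; result (-8*s^4 - 14*s^3 + 55*s^2 - 18*s - 9)/(2*s^4 + 33*s^3 - 97*s^2 + 83*s)
[3] combine H1, [[H2/(1+H2*H3)]/(1+[H2/(1+H2*H3)]*H4)] in series; result (8*s^4 + 14*s^3 - 55*s^2 + 18*s + 9)/(2*s^5 + 29*s^4 - 163*s^3 + 277*s^2 - 166*s)
No further cancellation is possible in the step-3 result, so that is T(s). Its denominator becomes monic after dividing by the leading coefficient 2.

Hence the answer: s^5 + 29*s^4/2 - 163*s^3/2 + 277*s^2/2 - 83*s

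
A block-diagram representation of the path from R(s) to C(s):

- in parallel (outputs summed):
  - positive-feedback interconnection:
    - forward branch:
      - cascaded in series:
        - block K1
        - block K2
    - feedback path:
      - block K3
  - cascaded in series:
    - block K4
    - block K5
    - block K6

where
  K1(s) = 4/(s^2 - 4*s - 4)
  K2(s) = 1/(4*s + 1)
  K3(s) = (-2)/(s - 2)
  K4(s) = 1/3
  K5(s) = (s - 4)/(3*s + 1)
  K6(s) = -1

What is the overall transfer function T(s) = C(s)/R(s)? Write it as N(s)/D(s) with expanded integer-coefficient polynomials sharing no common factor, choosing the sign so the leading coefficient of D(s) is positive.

Step 1 - series reduction of K1, K2: 4/(4*s^3 - 15*s^2 - 20*s - 4)
Step 2 - feedback reduction of (K1*K2), K3: (4*s - 8)/(4*s^4 - 23*s^3 + 10*s^2 + 36*s + 16)
Step 3 - series reduction of K4, K5, K6: (4 - s)/(9*s + 3)
Step 4 - add [(K1*K2)/(1-(K1*K2)*K3)], (K4*K5*K6) (parallel): this yields T(s), and no further normalization is needed

Therefore the answer is (-4*s^5 + 39*s^4 - 102*s^3 + 40*s^2 + 68*s + 40)/(36*s^5 - 195*s^4 + 21*s^3 + 354*s^2 + 252*s + 48).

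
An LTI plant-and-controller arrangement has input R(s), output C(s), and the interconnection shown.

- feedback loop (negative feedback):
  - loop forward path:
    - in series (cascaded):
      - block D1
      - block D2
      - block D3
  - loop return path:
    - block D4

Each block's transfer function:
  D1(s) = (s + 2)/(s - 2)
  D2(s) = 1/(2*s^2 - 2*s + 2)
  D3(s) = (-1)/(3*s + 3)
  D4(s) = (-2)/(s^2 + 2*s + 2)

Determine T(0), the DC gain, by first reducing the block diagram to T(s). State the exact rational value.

First reduce the diagram to T(s).

Step 1: series reduction of D1, D2, D3 gives (-s - 2)/(6*s^4 - 12*s^3 + 6*s - 12)
Step 2: close the feedback loop around (D1*D2*D3), D4 gives (-s^3 - 4*s^2 - 6*s - 4)/(6*s^6 - 12*s^4 - 18*s^3 - 10*s - 20)
Step 2 gives the overall T(s). Then T(0) = -4/(-20) = 1/5.

Answer: 1/5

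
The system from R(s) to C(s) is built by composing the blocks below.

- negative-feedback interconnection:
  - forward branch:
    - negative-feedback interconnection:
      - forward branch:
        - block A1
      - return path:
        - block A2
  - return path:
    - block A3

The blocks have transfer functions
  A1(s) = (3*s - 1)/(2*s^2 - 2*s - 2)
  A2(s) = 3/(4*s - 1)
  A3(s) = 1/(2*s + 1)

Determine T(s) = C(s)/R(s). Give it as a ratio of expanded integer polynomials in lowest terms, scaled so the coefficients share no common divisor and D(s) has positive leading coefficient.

Step 1: apply the feedback formula to A1, A2 -> (12*s^2 - 7*s + 1)/(8*s^3 - 10*s^2 + 3*s - 1)
Step 2: apply the feedback formula to [A1/(1+A1*A2)], A3, giving the overall T(s)

Final answer: (24*s^3 - 2*s^2 - 5*s + 1)/(16*s^4 - 12*s^3 + 8*s^2 - 6*s)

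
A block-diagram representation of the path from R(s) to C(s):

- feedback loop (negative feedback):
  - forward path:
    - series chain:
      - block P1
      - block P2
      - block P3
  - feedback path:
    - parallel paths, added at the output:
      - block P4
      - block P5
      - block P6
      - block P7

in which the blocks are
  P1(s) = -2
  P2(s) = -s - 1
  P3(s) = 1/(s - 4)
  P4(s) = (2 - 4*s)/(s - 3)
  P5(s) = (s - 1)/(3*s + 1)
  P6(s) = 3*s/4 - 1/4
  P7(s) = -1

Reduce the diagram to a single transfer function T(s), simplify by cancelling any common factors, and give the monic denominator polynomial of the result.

Step 1. series reduction of P1, P2, P3 gives (2*s + 2)/(s - 4)
Step 2. reduce the parallel group P4, P5, P6, P7 gives (9*s^3 - 83*s^2 + 23*s + 35)/(12*s^2 - 32*s - 12)
Step 3. collapse the loop ((P1*P2*P3) forward, (P4+P5+P6+P7) return) gives (12*s^3 - 20*s^2 - 44*s - 12)/(9*s^4 - 68*s^3 - 100*s^2 + 116*s + 59)
That last expression is T(s), already simplified. Scaling its denominator by 1/9 (the reciprocal of the leading coefficient) yields the monic denominator.

Hence the answer: s^4 - 68*s^3/9 - 100*s^2/9 + 116*s/9 + 59/9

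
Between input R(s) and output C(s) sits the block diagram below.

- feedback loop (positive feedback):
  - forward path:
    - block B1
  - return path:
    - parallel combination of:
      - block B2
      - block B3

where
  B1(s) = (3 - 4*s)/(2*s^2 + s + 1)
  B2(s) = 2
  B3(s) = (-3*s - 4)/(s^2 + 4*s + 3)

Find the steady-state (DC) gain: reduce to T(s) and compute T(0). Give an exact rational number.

First reduce the diagram to T(s).

Step 1: reduce the parallel group B2, B3, giving (2*s^2 + 5*s + 2)/(s^2 + 4*s + 3)
Step 2: collapse the loop (B1 forward, (B2+B3) return), giving (-4*s^3 - 13*s^2 + 9)/(2*s^4 + 17*s^3 + 25*s^2 - 3)
DC gain: substitute s = 0 into T(s) from step 2: T(0) = 9/(-3) = -3.

Answer: -3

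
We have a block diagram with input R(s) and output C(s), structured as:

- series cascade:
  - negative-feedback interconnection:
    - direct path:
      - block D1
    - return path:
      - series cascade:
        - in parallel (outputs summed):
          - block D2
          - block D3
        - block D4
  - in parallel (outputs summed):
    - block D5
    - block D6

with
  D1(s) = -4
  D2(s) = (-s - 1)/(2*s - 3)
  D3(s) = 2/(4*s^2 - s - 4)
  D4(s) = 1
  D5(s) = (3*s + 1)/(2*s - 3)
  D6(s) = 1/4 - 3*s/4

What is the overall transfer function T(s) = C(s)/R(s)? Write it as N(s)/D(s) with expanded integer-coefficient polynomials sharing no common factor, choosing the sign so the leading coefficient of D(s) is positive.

(1) sum the parallel branches D2, D3 = (-4*s^3 - 3*s^2 + 9*s - 2)/(8*s^3 - 14*s^2 - 5*s + 12)
(2) combine (D2+D3), D4 in series = (-4*s^3 - 3*s^2 + 9*s - 2)/(8*s^3 - 14*s^2 - 5*s + 12)
(3) reduce the feedback loop with forward D1 and return ((D2+D3)*D4) = (-32*s^3 + 56*s^2 + 20*s - 48)/(24*s^3 - 2*s^2 - 41*s + 20)
(4) reduce the parallel group D5, D6 = (-6*s^2 + 23*s + 1)/(8*s - 12)
(5) reduce the series chain [D1/(1+D1*((D2+D3)*D4))], (D5+D6) - this is the overall T(s), already in the required normalized form

Therefore the answer is (24*s^4 - 98*s^3 - 5*s^2 + 93*s + 4)/(24*s^3 - 2*s^2 - 41*s + 20).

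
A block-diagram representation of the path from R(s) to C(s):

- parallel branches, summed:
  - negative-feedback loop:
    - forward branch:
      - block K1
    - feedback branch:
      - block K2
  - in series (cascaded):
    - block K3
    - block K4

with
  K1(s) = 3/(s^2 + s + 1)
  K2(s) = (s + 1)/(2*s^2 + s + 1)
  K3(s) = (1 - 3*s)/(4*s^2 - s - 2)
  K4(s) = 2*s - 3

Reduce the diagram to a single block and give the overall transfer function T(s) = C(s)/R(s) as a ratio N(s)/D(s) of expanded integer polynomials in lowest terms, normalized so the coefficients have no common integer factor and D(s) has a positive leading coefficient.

(1) collapse the loop (K1 forward, K2 return) gives (6*s^2 + 3*s + 3)/(2*s^4 + 3*s^3 + 4*s^2 + 5*s + 4)
(2) multiply K3, K4 (series) gives (-6*s^2 + 11*s - 3)/(4*s^2 - s - 2)
(3) combine [K1/(1+K1*K2)], (K3*K4) in parallel; the result is T(s) itself (integer coefficients, no common factor, positive leading denominator coefficient)

Final answer: (-12*s^6 + 4*s^5 + 27*s^4 + 11*s^3 + 16*s^2 + 20*s - 18)/(8*s^6 + 10*s^5 + 9*s^4 + 10*s^3 + 3*s^2 - 14*s - 8)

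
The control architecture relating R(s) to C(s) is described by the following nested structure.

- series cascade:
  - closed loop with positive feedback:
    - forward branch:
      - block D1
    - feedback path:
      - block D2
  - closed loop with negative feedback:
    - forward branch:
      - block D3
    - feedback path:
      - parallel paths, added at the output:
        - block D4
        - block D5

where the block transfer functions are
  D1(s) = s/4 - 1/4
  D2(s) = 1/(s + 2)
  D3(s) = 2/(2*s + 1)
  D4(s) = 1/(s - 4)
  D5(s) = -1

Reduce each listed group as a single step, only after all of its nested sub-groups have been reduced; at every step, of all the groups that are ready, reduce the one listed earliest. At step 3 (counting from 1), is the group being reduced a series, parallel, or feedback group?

The answer is feedback.

Reasoning:
1. close the feedback loop around D1, D2
2. parallel reduction of D4, D5
3. collapse the loop (D3 forward, (D4+D5) return)
4. multiply [D1/(1-D1*D2)], [D3/(1+D3*(D4+D5))] (series)
At step 3 the group reduced is feedback.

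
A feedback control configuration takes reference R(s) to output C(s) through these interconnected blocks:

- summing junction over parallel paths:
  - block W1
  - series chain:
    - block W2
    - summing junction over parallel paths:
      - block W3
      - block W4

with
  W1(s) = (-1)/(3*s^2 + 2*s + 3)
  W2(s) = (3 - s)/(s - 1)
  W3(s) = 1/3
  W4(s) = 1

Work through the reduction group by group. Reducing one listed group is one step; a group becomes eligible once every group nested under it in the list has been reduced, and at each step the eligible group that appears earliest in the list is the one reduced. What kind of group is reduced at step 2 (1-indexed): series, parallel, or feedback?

The answer is series.

Reasoning:
Step 1 - sum the parallel branches W3, W4
Step 2 - reduce the series chain W2, (W3+W4)
Step 3 - sum the parallel branches W1, (W2*(W3+W4))
Step 2: series.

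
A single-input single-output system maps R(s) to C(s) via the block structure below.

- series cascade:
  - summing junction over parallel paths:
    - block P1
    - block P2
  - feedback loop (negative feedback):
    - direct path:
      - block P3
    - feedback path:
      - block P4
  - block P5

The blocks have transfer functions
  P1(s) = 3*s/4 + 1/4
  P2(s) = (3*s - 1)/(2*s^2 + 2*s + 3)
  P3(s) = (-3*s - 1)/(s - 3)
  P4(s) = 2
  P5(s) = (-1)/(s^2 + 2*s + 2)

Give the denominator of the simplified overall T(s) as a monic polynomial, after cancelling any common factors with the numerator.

Reducing step by step:

1. reduce the parallel group P1, P2 gives (6*s^3 + 8*s^2 + 23*s - 1)/(8*s^2 + 8*s + 12)
2. collapse the loop (P3 forward, P4 return) gives (3*s + 1)/(5*s + 5)
3. series reduction of (P1+P2), [P3/(1+P3*P4)], P5 gives (-18*s^4 - 30*s^3 - 77*s^2 - 20*s + 1)/(40*s^5 + 160*s^4 + 340*s^3 + 420*s^2 + 320*s + 120)
The result of step 3 is T(s) in lowest terms. Its denominator has leading coefficient 40; dividing the denominator through by 40 makes it monic.

Answer: s^5 + 4*s^4 + 17*s^3/2 + 21*s^2/2 + 8*s + 3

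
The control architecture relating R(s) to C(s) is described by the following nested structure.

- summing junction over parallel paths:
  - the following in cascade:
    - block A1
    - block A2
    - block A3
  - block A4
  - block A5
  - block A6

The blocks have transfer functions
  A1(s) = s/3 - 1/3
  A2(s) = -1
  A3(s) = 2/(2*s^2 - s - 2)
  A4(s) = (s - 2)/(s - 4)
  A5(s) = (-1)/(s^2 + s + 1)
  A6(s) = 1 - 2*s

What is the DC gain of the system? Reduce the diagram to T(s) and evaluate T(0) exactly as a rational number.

First reduce the diagram to T(s).

Step 1. cascade A1, A2, A3, giving (2 - 2*s)/(6*s^2 - 3*s - 6)
Step 2. reduce the parallel group (A1*A2*A3), A4, A5, A6, giving (-12*s^6 + 54*s^5 - 2*s^4 - 28*s^3 - 33*s^2 - 10*s + 4)/(6*s^5 - 21*s^4 - 15*s^3 + 3*s^2 + 30*s + 24)
Step 2 gives the overall T(s). Then T(0) = 4/24 = 1/6.

Answer: 1/6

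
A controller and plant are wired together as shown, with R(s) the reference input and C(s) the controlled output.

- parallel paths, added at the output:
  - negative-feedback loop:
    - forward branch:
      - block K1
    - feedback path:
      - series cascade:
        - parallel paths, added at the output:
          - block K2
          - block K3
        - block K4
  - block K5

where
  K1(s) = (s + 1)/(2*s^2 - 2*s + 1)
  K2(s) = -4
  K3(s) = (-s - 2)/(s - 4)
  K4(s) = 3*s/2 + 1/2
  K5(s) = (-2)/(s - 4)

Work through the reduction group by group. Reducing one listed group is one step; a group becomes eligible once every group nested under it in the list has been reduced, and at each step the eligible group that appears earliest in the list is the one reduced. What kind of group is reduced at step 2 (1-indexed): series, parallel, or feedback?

[1] parallel reduction of K2, K3
[2] reduce the series chain (K2+K3), K4
[3] close the feedback loop around K1, ((K2+K3)*K4)
[4] reduce the parallel group [K1/(1+K1*((K2+K3)*K4))], K5
So the answer for step 2 is series.

Hence the answer: series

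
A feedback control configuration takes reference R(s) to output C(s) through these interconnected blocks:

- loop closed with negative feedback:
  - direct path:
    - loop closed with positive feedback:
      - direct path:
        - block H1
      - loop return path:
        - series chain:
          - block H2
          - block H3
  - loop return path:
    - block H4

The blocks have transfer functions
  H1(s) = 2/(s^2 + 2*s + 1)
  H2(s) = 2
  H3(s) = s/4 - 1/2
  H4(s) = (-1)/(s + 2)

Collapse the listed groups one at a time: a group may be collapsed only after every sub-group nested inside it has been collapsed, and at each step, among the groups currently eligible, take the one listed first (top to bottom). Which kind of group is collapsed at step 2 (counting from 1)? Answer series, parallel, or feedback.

(1) combine H2, H3 in series
(2) collapse the loop (H1 forward, (H2*H3) return)
(3) collapse the loop ([H1/(1-H1*(H2*H3))] forward, H4 return)
So the answer for step 2 is feedback.

Answer: feedback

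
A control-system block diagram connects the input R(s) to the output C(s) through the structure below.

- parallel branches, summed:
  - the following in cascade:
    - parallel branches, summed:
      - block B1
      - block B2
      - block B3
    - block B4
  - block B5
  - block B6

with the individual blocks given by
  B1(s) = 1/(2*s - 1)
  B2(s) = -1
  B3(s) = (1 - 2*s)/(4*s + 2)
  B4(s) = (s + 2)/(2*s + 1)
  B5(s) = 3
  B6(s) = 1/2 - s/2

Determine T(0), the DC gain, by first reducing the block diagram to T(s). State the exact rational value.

Step 1: add B1, B2, B3 (parallel): (-12*s^2 + 8*s + 3)/(8*s^2 - 2)
Step 2: series reduction of (B1+B2+B3), B4: (-12*s^3 - 16*s^2 + 19*s + 6)/(16*s^3 + 8*s^2 - 4*s - 2)
Step 3: sum the parallel branches ((B1+B2+B3)*B4), B5, B6: (-8*s^4 + 40*s^3 + 14*s^2 + 6*s - 1)/(16*s^3 + 8*s^2 - 4*s - 2)
The step-3 result is T(s). Setting s = 0: T(0) = -1/(-2) = 1/2.

Therefore the answer is 1/2.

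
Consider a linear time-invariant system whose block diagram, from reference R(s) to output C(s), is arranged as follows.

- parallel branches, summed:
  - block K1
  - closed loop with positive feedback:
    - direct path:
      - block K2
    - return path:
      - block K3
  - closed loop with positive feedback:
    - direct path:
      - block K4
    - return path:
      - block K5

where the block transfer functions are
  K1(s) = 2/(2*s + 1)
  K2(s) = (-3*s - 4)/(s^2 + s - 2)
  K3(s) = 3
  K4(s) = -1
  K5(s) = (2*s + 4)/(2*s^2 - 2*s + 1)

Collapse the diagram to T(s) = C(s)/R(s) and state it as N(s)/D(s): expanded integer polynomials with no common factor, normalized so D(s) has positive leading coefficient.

Step 1 - apply the feedback formula to K2, K3; result (-3*s - 4)/(s^2 + 10*s + 10)
Step 2 - close the feedback loop around K4, K5; result (-2*s^2 + 2*s - 1)/(2*s^2 + 5)
Step 3 - combine K1, [K2/(1-K2*K3)], [K4/(1-K4*K5)] in parallel, which is the overall transfer function T(s) = C(s)/R(s) in lowest terms

Final answer: (-4*s^5 - 46*s^4 - 2*s^3 + 31*s^2 + 35*s + 70)/(4*s^5 + 42*s^4 + 70*s^3 + 125*s^2 + 150*s + 50)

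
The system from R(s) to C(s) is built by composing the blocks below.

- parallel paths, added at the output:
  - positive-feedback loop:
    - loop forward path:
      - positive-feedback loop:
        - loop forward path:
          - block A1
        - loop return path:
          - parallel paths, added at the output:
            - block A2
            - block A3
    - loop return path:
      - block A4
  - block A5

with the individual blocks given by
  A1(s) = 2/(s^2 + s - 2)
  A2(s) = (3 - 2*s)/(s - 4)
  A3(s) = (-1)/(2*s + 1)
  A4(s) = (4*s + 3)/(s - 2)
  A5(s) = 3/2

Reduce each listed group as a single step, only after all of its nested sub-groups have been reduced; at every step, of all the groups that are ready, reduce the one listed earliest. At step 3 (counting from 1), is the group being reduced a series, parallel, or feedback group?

Step 1 - reduce the parallel group A2, A3
Step 2 - collapse the loop (A1 forward, (A2+A3) return)
Step 3 - feedback reduction of [A1/(1-A1*(A2+A3))], A4
Step 4 - add [[A1/(1-A1*(A2+A3))]/(1-[A1/(1-A1*(A2+A3))]*A4)], A5 (parallel)
The group at step 3 is a feedback group.

Final answer: feedback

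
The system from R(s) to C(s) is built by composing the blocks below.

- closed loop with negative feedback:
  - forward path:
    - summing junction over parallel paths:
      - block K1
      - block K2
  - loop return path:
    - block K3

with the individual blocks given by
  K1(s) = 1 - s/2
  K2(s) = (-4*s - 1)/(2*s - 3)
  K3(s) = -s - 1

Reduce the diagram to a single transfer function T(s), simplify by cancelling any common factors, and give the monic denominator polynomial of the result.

Step 1. parallel reduction of K1, K2; result (-2*s^2 - s - 8)/(4*s - 6)
Step 2. apply the feedback formula to (K1+K2), K3; result (-2*s^2 - s - 8)/(2*s^3 + 3*s^2 + 13*s + 2)
That last expression is T(s), already simplified. Scaling its denominator by 1/2 (the reciprocal of the leading coefficient) yields the monic denominator.

Final answer: s^3 + 3*s^2/2 + 13*s/2 + 1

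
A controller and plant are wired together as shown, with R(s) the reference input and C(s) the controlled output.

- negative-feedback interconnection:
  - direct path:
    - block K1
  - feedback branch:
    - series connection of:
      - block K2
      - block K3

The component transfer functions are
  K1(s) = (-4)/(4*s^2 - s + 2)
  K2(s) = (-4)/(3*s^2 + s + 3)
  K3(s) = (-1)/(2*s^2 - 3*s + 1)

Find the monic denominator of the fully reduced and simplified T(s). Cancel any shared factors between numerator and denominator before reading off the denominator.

First reduce the diagram to T(s).

1. multiply K2, K3 (series) = 4/(6*s^4 - 7*s^3 + 6*s^2 - 8*s + 3)
2. apply the feedback formula to K1, (K2*K3) = (-24*s^4 + 28*s^3 - 24*s^2 + 32*s - 12)/(24*s^6 - 34*s^5 + 43*s^4 - 52*s^3 + 32*s^2 - 19*s - 10)
T(s) is the step-2 result (common factors already cancelled). Leading coefficient of the denominator: 24. Divide through by 24 for the monic polynomial.

Answer: s^6 - 17*s^5/12 + 43*s^4/24 - 13*s^3/6 + 4*s^2/3 - 19*s/24 - 5/12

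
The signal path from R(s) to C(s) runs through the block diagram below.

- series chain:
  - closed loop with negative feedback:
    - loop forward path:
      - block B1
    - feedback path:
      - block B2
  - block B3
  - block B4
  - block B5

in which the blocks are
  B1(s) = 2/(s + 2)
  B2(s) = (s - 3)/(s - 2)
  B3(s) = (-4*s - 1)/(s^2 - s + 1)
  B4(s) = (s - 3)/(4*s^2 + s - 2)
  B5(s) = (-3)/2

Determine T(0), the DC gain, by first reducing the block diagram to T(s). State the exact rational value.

[1] apply the feedback formula to B1, B2 gives (2*s - 4)/(s^2 + 2*s - 10)
[2] multiply [B1/(1+B1*B2)], B3, B4, B5 (series) gives (12*s^3 - 57*s^2 + 57*s + 18)/(4*s^6 + 5*s^5 - 45*s^4 + 35*s^3 - 6*s^2 - 34*s + 20)
Step 2 gives the overall T(s). Then T(0) = 18/20 = 9/10.

Therefore the answer is 9/10.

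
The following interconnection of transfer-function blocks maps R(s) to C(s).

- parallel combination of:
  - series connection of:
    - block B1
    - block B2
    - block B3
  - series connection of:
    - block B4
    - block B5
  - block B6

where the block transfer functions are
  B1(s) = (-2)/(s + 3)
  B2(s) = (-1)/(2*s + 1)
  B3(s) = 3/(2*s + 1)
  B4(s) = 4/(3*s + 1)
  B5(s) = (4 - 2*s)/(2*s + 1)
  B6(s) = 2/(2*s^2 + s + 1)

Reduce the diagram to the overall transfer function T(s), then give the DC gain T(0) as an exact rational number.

Step 1: cascade B1, B2, B3 gives 6/(4*s^3 + 16*s^2 + 13*s + 3)
Step 2: reduce the series chain B4, B5 gives (16 - 8*s)/(6*s^2 + 5*s + 1)
Step 3: parallel reduction of (B1*B2*B3), (B4*B5), B6 gives (-32*s^5 - 40*s^4 + 276*s^3 + 300*s^2 + 204*s + 60)/(24*s^6 + 116*s^5 + 174*s^4 + 151*s^3 + 83*s^2 + 25*s + 3)
DC gain: substitute s = 0 into T(s) from step 3: T(0) = 60/3 = 20.

Therefore the answer is 20.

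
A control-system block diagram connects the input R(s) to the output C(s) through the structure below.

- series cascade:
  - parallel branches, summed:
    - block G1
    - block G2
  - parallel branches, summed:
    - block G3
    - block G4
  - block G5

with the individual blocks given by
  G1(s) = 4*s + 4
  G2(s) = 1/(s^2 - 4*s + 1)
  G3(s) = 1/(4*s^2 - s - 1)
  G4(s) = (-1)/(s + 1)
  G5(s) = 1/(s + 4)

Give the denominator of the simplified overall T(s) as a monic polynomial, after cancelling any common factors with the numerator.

Step 1 - combine G1, G2 in parallel; result (4*s^3 - 12*s^2 - 12*s + 5)/(s^2 - 4*s + 1)
Step 2 - reduce the parallel group G3, G4; result (-4*s^2 + 2*s + 2)/(4*s^3 + 3*s^2 - 2*s - 1)
Step 3 - multiply (G1+G2), (G3+G4), G5 (series); result (-16*s^5 + 56*s^4 + 32*s^3 - 68*s^2 - 14*s + 10)/(4*s^6 + 3*s^5 - 62*s^4 - 30*s^3 + 42*s^2 + 7*s - 4)
Step 3 gives the fully reduced T(s), with no common factor left to cancel. The denominator's leading coefficient is 4, so divide each of its coefficients by 4 to get the monic form.

Therefore the answer is s^6 + 3*s^5/4 - 31*s^4/2 - 15*s^3/2 + 21*s^2/2 + 7*s/4 - 1.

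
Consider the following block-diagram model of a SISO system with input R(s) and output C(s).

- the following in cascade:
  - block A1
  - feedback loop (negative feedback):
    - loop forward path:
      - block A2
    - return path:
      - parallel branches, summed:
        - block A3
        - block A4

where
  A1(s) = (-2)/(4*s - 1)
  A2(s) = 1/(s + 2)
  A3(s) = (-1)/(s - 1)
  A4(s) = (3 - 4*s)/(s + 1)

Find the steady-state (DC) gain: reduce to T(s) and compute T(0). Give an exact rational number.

Answer: 1/3

Working:
Step 1: parallel reduction of A3, A4 -> (-4*s^2 + 6*s - 4)/(s^2 - 1)
Step 2: collapse the loop (A2 forward, (A3+A4) return) -> (s^2 - 1)/(s^3 - 2*s^2 + 5*s - 6)
Step 3: cascade A1, [A2/(1+A2*(A3+A4))] -> (2 - 2*s^2)/(4*s^4 - 9*s^3 + 22*s^2 - 29*s + 6)
The step-3 result is T(s). Setting s = 0: T(0) = 2/6 = 1/3.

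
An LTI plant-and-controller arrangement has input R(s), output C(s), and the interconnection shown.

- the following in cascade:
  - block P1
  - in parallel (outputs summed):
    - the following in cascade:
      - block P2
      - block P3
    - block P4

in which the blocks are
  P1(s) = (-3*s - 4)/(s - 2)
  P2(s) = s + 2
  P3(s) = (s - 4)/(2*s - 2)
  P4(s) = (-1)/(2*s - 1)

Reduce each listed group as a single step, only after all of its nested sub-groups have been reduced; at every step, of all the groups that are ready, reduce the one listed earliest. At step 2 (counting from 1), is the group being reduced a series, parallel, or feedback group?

The answer is parallel.

Reasoning:
[1] series reduction of P2, P3
[2] add (P2*P3), P4 (parallel)
[3] multiply P1, ((P2*P3)+P4) (series)
Step 2 collapses a parallel group.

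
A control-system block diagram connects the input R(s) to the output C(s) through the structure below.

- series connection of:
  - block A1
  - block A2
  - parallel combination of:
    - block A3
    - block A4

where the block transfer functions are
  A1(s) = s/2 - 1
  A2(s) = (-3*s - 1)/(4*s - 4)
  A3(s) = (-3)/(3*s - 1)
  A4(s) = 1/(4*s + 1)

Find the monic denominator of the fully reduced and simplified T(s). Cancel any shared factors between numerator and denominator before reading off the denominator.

Step 1: add A3, A4 (parallel) = (-9*s - 4)/(12*s^2 - s - 1)
Step 2: series reduction of A1, A2, (A3+A4) = (27*s^3 - 33*s^2 - 38*s - 8)/(96*s^3 - 104*s^2 + 8)
The result of step 2 is T(s) in lowest terms. Its denominator has leading coefficient 96; dividing the denominator through by 96 makes it monic.

Final answer: s^3 - 13*s^2/12 + 1/12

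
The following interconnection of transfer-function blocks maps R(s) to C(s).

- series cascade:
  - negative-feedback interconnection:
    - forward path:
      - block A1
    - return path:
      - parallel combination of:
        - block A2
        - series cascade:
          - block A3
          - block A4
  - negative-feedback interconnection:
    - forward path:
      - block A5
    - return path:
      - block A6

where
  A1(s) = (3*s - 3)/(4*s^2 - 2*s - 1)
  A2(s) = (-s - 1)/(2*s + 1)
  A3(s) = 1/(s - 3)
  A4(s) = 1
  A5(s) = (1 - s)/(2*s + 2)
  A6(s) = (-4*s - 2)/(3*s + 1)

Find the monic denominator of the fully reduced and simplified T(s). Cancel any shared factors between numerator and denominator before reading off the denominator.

Step 1 - reduce the series chain A3, A4 -> 1/(s - 3)
Step 2 - sum the parallel branches A2, (A3*A4) -> (-s^2 + 4*s + 4)/(2*s^2 - 5*s - 3)
Step 3 - close the feedback loop around A1, (A2+(A3*A4)) -> (6*s^3 - 21*s^2 + 6*s + 9)/(8*s^4 - 27*s^3 + 11*s^2 + 11*s - 9)
Step 4 - feedback reduction of A5, A6 -> (-3*s^2 + 2*s + 1)/(10*s^2 + 6*s)
Step 5 - cascade [A1/(1+A1*(A2+(A3*A4)))], [A5/(1+A5*A6)] -> (-18*s^5 + 75*s^4 - 54*s^3 - 36*s^2 + 24*s + 9)/(80*s^6 - 222*s^5 - 52*s^4 + 176*s^3 - 24*s^2 - 54*s)
Step 5 gives the fully reduced T(s), with no common factor left to cancel. The denominator's leading coefficient is 80, so divide each of its coefficients by 80 to get the monic form.

Final answer: s^6 - 111*s^5/40 - 13*s^4/20 + 11*s^3/5 - 3*s^2/10 - 27*s/40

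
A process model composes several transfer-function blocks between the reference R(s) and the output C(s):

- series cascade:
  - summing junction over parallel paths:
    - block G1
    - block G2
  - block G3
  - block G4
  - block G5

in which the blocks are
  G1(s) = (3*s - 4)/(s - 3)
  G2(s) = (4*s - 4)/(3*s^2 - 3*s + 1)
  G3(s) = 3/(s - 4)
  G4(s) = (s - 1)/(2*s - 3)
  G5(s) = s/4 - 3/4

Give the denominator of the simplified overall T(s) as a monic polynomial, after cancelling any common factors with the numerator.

First reduce the diagram to T(s).

[1] add G1, G2 (parallel) gives (9*s^3 - 17*s^2 - s + 8)/(3*s^3 - 12*s^2 + 10*s - 3)
[2] reduce the series chain (G1+G2), G3, G4, G5 gives (27*s^4 - 78*s^3 + 48*s^2 + 27*s - 24)/(24*s^4 - 156*s^3 + 284*s^2 - 188*s + 48)
That last expression is T(s), already simplified. Scaling its denominator by 1/24 (the reciprocal of the leading coefficient) yields the monic denominator.

Answer: s^4 - 13*s^3/2 + 71*s^2/6 - 47*s/6 + 2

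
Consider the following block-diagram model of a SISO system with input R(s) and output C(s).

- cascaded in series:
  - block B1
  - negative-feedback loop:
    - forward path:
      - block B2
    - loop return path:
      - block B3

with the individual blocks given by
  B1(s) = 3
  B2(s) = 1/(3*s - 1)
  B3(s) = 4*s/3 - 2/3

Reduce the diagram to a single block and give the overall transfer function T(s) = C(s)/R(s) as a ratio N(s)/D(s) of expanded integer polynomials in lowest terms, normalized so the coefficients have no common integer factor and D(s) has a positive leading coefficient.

Step 1 - collapse the loop (B2 forward, B3 return) = 3/(13*s - 5)
Step 2 - cascade B1, [B2/(1+B2*B3)], giving the overall T(s)

Hence the answer: 9/(13*s - 5)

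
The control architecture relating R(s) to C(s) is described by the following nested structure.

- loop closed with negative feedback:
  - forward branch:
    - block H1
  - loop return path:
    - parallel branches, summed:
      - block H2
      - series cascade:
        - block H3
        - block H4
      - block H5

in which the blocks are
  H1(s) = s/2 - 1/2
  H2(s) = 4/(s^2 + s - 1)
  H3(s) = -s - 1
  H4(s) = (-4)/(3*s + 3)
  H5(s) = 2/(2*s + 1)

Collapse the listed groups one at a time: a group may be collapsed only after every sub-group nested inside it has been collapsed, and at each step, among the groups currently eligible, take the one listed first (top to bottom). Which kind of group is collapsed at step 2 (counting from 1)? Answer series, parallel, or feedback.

(1) reduce the series chain H3, H4
(2) parallel reduction of H2, (H3*H4), H5
(3) reduce the feedback loop with forward H1 and return (H2+(H3*H4)+H5)
Step 2 collapses a parallel group.

Therefore the answer is parallel.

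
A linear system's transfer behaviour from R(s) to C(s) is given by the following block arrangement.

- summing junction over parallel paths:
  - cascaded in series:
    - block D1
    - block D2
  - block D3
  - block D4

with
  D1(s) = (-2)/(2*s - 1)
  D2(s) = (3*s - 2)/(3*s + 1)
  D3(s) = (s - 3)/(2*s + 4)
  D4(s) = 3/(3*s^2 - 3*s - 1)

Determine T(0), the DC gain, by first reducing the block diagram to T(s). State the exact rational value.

The answer is -31/4.

Reasoning:
[1] multiply D1, D2 (series); result (4 - 6*s)/(6*s^2 - s - 1)
[2] sum the parallel branches (D1*D2), D3, D4; result (18*s^5 - 111*s^4 + 81*s^3 + 196*s^2 - 61*s - 31)/(36*s^5 + 30*s^4 - 96*s^3 - 16*s^2 + 18*s + 4)
That last expression is T(s); at s = 0 only the constant terms survive, so T(0) = -31/4.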